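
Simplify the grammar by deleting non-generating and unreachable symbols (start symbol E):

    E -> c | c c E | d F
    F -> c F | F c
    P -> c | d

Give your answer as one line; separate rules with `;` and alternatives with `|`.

E -> c | c c E

Generating nonterminals: {E, P}.
Reachable from E after that: {E}.
Removed useless symbols: {F, P} and every production mentioning them.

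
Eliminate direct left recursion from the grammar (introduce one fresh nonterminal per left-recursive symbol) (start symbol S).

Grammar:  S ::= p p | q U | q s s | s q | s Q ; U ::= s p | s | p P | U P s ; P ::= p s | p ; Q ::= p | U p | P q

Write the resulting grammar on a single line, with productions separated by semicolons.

S ::= p p | q U | q s s | s q | s Q; U ::= s p U' | s U' | p P U'; P ::= p s | p; Q ::= p | U p | P q; U' ::= P s U' | ε

Directly left-recursive nonterminal: U.
For U: α = {P s}, β = {s p, s, p P}. Rewrite as U → β U' and U' → α U' | ε.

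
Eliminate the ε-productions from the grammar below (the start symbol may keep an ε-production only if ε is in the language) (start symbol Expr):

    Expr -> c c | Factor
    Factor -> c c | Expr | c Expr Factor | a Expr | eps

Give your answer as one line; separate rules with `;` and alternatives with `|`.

Expr -> c c | Factor | eps; Factor -> c c | Expr | c Expr Factor | c Expr | c Factor | c | a Expr | a

Nullable set = {Expr, Factor}.
ε ∈ L(G) since Expr is nullable, so keep Expr → ε.
Add the nullable-subset variants: Factor → c Expr Factor gives c Expr Factor | c Expr | c Factor | c. Factor → a Expr gives a Expr | a.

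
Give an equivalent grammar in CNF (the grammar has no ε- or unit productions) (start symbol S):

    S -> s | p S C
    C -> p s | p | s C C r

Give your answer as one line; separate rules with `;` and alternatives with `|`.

Introduce a nonterminal for each terminal appearing in a rule of length ≥ 2: X1 → p, X2 → s, X3 → r.
Binarize each right-hand side of length ≥ 3 by chaining fresh nonterminals (Y1, Y2, …): affected rules were S → X1 S C; C → X2 C C X3.

S -> s | X1 Y1; C -> X1 X2 | p | X2 Y2; X1 -> p; X2 -> s; X3 -> r; Y1 -> S C; Y2 -> C Y3; Y3 -> C X3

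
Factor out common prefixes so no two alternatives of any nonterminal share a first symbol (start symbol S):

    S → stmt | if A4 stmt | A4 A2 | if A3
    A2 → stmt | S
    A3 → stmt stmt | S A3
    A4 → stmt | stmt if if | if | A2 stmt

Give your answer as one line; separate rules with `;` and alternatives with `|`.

S → stmt | A4 A2 | if S'; A2 → stmt | S; A3 → stmt stmt | S A3; A4 → if | A2 stmt | stmt A4'; S' → A4 stmt | A3; A4' → ε | if if

S has alternatives sharing prefix 'if': factor to S → if S' with S' → A4 stmt | A3.
A4 has alternatives sharing prefix 'stmt': factor to A4 → stmt A4' with A4' → ε | if if.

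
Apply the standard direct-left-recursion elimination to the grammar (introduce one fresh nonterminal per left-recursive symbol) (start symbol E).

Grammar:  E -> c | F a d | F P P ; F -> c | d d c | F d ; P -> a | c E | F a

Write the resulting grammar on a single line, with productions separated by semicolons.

E -> c | F a d | F P P; F -> c F' | d d c F'; P -> a | c E | F a; F' -> d F' | ε

Directly left-recursive nonterminal: F.
For F: α = {d}, β = {c, d d c}. Rewrite as F → β F' and F' → α F' | ε.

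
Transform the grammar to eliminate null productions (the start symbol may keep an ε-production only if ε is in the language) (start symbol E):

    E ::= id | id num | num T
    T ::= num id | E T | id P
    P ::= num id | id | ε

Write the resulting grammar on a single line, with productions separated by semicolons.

E ::= id | id num | num T; T ::= num id | E T | id P | id; P ::= num id | id

Nullable set = {P}.
ε ∉ L(G), so no ε-production is kept.
Expand every rule over subsets of its nullable positions: T → id P gives id P | id.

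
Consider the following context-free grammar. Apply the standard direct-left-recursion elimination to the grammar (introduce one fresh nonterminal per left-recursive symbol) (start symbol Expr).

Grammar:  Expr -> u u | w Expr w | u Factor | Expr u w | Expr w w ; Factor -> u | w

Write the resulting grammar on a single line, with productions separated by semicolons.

Expr -> u u Expr1 | w Expr w Expr1 | u Factor Expr1; Factor -> u | w; Expr1 -> u w Expr1 | w w Expr1 | ε

Expr is directly left-recursive.
For Expr: α = {u w, w w}, β = {u u, w Expr w, u Factor}. Rewrite as Expr → β Expr1 and Expr1 → α Expr1 | ε.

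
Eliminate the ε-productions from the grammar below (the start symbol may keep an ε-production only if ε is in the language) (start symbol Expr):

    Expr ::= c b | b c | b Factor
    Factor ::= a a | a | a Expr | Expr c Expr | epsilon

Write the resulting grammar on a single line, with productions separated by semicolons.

Expr ::= c b | b c | b Factor | b; Factor ::= a a | a | a Expr | Expr c Expr

Nullable set = {Factor}.
ε ∉ L(G), so no ε-production is kept.
Add the nullable-subset variants: Expr → b Factor gives b Factor | b.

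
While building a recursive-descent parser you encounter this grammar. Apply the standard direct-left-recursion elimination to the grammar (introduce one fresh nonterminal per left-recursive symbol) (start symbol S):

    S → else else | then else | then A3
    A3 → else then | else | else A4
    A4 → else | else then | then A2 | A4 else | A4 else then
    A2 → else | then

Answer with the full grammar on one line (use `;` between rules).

Directly left-recursive nonterminal: A4.
For A4: α = {else, else then}, β = {else, else then, then A2}. Rewrite as A4 → β A4' and A4' → α A4' | ε.

S → else else | then else | then A3; A3 → else then | else | else A4; A4 → else A4' | else then A4' | then A2 A4'; A2 → else | then; A4' → else A4' | else then A4' | ε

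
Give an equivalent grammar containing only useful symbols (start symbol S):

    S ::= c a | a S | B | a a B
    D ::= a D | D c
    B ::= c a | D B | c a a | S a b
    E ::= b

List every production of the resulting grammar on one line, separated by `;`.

S ::= c a | a S | B | a a B; B ::= c a | c a a | S a b

Generating nonterminals: {B, E, S}.
Reachable from S after that: {B, S}.
Removed useless symbols: {D, E} and every production mentioning them.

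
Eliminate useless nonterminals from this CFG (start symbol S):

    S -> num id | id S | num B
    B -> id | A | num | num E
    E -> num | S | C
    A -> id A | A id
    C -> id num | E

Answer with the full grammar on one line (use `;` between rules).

S -> num id | id S | num B; B -> id | num | num E; E -> num | S | C; C -> id num | E

Generating nonterminals: {B, C, E, S}.
Reachable from S after that: {B, C, E, S}.
Removed useless symbols: {A} and every production mentioning them.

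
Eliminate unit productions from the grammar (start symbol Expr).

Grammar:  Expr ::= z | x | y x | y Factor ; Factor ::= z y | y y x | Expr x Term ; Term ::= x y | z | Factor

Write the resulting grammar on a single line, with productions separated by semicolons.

Unit pairs: Term ⇒* {Factor}.
For each unit pair (A, B), copy every non-unit production of B to A, then drop all unit productions.

Expr ::= z | x | y x | y Factor; Factor ::= z y | y y x | Expr x Term; Term ::= x y | z | z y | y y x | Expr x Term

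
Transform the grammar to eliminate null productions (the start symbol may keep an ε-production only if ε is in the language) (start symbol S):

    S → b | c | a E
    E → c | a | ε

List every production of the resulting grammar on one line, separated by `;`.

S → b | c | a E | a; E → c | a

Nullable set = {E}.
ε ∉ L(G), so no ε-production is kept.
Expand every rule over subsets of its nullable positions: S → a E gives a E | a.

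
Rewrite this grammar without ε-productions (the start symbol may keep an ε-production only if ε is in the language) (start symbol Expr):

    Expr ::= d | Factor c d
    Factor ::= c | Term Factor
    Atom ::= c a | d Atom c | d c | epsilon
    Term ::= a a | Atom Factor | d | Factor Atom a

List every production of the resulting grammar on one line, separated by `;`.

The nullable symbols are {Atom}.
ε ∉ L(G), so no ε-production is kept.
Add the nullable-subset variants: Atom → d Atom c gives d Atom c | d c. Term → Atom Factor gives Atom Factor | Factor. Term → Factor Atom a gives Factor Atom a | Factor a.

Expr ::= d | Factor c d; Factor ::= c | Term Factor; Atom ::= c a | d Atom c | d c; Term ::= a a | Atom Factor | Factor | d | Factor Atom a | Factor a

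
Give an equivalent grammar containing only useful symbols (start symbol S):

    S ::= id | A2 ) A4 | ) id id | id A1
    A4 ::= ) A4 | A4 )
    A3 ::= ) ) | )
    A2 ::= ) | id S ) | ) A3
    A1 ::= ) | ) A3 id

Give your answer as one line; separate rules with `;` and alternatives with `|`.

Generating nonterminals: {A1, A2, A3, S}.
Reachable from S after that: {A1, A3, S}.
Removed useless symbols: {A2, A4} and every production mentioning them.

S ::= id | ) id id | id A1; A3 ::= ) ) | ); A1 ::= ) | ) A3 id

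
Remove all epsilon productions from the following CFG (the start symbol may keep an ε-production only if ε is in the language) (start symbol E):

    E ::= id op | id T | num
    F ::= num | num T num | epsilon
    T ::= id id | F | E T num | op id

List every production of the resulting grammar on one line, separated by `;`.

E ::= id op | id T | id | num; F ::= num | num T num | num num; T ::= id id | F | E T num | E num | op id

Nullable set = {F, T}.
ε ∉ L(G), so no ε-production is kept.
For each production, add variants omitting each subset of nullable occurrences: E → id T gives id T | id. F → num T num gives num T num | num num. T → E T num gives E T num | E num.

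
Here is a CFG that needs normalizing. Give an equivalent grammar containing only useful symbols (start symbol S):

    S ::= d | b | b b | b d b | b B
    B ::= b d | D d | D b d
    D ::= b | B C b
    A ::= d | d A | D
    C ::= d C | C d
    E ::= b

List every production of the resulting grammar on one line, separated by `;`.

Generating nonterminals: {A, B, D, E, S}.
Reachable from S after that: {B, D, S}.
Removed useless symbols: {A, C, E} and every production mentioning them.

S ::= d | b | b b | b d b | b B; B ::= b d | D d | D b d; D ::= b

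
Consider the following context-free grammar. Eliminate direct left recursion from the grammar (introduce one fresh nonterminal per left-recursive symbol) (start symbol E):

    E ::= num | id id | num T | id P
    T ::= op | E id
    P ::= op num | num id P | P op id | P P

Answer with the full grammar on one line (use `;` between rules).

E ::= num | id id | num T | id P; T ::= op | E id; P ::= op num P' | num id P P'; P' ::= op id P' | P P' | ε

Left recursion appears on P.
For P: α = {op id, P}, β = {op num, num id P}. Rewrite as P → β P' and P' → α P' | ε.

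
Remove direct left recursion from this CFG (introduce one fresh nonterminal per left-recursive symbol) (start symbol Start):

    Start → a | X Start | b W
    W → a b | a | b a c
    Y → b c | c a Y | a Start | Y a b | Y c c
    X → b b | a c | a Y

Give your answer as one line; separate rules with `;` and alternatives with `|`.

Directly left-recursive nonterminal: Y.
For Y: α = {a b, c c}, β = {b c, c a Y, a Start}. Rewrite as Y → β Y1 and Y1 → α Y1 | ε.

Start → a | X Start | b W; W → a b | a | b a c; Y → b c Y1 | c a Y Y1 | a Start Y1; X → b b | a c | a Y; Y1 → a b Y1 | c c Y1 | eps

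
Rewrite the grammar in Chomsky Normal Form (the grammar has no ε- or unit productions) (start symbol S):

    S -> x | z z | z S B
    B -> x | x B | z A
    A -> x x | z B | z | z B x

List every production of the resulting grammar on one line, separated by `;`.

Introduce a nonterminal for each terminal appearing in a rule of length ≥ 2: X1 → z, X2 → x.
Binarize each right-hand side of length ≥ 3 by chaining fresh nonterminals (Y1, Y2, …): affected rules were S → X1 S B; A → X1 B X2.

S -> x | X1 X1 | X1 Y1; B -> x | X2 B | X1 A; A -> X2 X2 | X1 B | z | X1 Y2; X1 -> z; X2 -> x; Y1 -> S B; Y2 -> B X2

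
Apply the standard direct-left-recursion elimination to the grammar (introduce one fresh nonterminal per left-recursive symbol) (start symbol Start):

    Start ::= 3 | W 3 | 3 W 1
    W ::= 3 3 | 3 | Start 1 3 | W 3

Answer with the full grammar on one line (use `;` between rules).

Start ::= 3 | W 3 | 3 W 1; W ::= 3 3 W1 | 3 W1 | Start 1 3 W1; W1 ::= 3 W1 | ε

Directly left-recursive nonterminal: W.
For W: α = {3}, β = {3 3, 3, Start 1 3}. Rewrite as W → β W1 and W1 → α W1 | ε.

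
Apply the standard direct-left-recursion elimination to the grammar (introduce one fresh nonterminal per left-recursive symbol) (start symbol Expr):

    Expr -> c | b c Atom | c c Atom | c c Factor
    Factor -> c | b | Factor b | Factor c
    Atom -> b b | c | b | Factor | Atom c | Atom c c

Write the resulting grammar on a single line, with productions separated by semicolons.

Factor, Atom are directly left-recursive.
For Factor: α = {b, c}, β = {c, b}. Rewrite as Factor → β Factor1 and Factor1 → α Factor1 | ε.
For Atom: α = {c, c c}, β = {b b, c, b, Factor}. Rewrite as Atom → β Atom1 and Atom1 → α Atom1 | ε.

Expr -> c | b c Atom | c c Atom | c c Factor; Factor -> c Factor1 | b Factor1; Atom -> b b Atom1 | c Atom1 | b Atom1 | Factor Atom1; Factor1 -> b Factor1 | c Factor1 | eps; Atom1 -> c Atom1 | c c Atom1 | eps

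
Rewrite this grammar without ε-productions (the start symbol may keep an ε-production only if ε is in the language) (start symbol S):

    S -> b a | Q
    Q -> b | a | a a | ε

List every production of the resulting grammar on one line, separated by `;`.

The nullable symbols are {Q, S}.
ε ∈ L(G) since S is nullable, so keep S → ε.

S -> b a | Q | ε; Q -> b | a | a a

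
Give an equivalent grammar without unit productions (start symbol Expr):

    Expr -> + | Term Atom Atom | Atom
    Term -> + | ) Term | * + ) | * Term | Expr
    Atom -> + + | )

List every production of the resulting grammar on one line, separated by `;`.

Expr -> + + | ) | + | Term Atom Atom; Term -> + | ) Term | * + ) | * Term | + + | ) | Term Atom Atom; Atom -> + + | )

Unit pairs: Expr ⇒* {Atom}; Term ⇒* {Atom, Expr}.
For every A with A ⇒* B via unit rules, add B's non-unit alternatives to A; then delete every rule of the form X → Y.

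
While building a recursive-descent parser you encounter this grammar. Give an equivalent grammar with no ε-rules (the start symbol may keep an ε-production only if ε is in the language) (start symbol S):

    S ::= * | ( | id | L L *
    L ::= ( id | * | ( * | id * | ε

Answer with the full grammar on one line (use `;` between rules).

Nullable nonterminals: {L}.
ε ∉ L(G), so no ε-production is kept.
For each production, add variants omitting each subset of nullable occurrences: S → L L * gives L L * | L *.

S ::= * | ( | id | L L * | L *; L ::= ( id | * | ( * | id *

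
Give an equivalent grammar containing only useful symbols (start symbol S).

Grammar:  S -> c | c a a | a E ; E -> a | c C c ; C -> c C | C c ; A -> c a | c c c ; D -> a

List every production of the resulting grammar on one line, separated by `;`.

S -> c | c a a | a E; E -> a

Generating nonterminals: {A, D, E, S}.
Reachable from S after that: {E, S}.
Removed useless symbols: {A, C, D} and every production mentioning them.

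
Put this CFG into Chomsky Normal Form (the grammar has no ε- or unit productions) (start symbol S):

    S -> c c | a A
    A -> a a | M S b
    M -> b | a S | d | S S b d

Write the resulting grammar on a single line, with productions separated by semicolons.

Introduce a nonterminal for each terminal appearing in a rule of length ≥ 2: X1 → c, X2 → a, X3 → b, X4 → d.
Binarize each right-hand side of length ≥ 3 by chaining fresh nonterminals (Y1, Y2, …): affected rules were A → M S X3; M → S S X3 X4.

S -> X1 X1 | X2 A; A -> X2 X2 | M Y1; M -> b | X2 S | d | S Y2; X1 -> c; X2 -> a; X3 -> b; X4 -> d; Y1 -> S X3; Y2 -> S Y3; Y3 -> X3 X4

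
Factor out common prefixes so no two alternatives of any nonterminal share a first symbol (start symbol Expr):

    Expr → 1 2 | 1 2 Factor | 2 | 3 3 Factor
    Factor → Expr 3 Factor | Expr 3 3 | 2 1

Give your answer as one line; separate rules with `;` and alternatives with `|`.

Expr has alternatives sharing prefix '1 2': factor to Expr → 1 2 Expr1 with Expr1 → ε | Factor.
Factor has alternatives sharing prefix 'Expr 3': factor to Factor → Expr 3 Factor1 with Factor1 → Factor | 3.

Expr → 2 | 3 3 Factor | 1 2 Expr1; Factor → 2 1 | Expr 3 Factor1; Expr1 → ε | Factor; Factor1 → Factor | 3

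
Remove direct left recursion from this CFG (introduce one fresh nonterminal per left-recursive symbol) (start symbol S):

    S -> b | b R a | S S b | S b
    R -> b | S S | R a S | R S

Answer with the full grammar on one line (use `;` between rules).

Directly left-recursive nonterminals: S, R.
For S: α = {S b, b}, β = {b, b R a}. Rewrite as S → β S' and S' → α S' | ε.
For R: α = {a S, S}, β = {b, S S}. Rewrite as R → β R' and R' → α R' | ε.

S -> b S' | b R a S'; R -> b R' | S S R'; S' -> S b S' | b S' | eps; R' -> a S R' | S R' | eps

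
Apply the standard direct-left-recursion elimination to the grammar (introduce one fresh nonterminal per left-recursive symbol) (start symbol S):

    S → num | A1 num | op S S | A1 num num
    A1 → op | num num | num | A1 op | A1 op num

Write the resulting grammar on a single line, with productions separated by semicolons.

S → num | A1 num | op S S | A1 num num; A1 → op A1' | num num A1' | num A1'; A1' → op A1' | op num A1' | eps

Left recursion appears on A1.
For A1: α = {op, op num}, β = {op, num num, num}. Rewrite as A1 → β A1' and A1' → α A1' | ε.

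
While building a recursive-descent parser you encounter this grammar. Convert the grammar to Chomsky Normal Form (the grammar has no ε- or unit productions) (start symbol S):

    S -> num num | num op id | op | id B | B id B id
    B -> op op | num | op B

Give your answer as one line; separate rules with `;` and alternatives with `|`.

S -> X1 X1 | X1 Y1 | op | X3 B | B Y2; B -> X2 X2 | num | X2 B; X1 -> num; X2 -> op; X3 -> id; Y1 -> X2 X3; Y2 -> X3 Y3; Y3 -> B X3

Introduce a nonterminal for each terminal appearing in a rule of length ≥ 2: X1 → num, X2 → op, X3 → id.
Binarize each right-hand side of length ≥ 3 by chaining fresh nonterminals (Y1, Y2, …): affected rules were S → X1 X2 X3; S → B X3 B X3.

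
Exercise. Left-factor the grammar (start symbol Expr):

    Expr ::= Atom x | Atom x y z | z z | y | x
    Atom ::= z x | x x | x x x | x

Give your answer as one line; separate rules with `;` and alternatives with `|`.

Expr has alternatives sharing prefix 'Atom x': factor to Expr → Atom x Expr1 with Expr1 → ε | y z.
Atom has alternatives sharing prefix 'x': factor to Atom → x Atom1 with Atom1 → x | x x | ε.
Atom1 has alternatives sharing prefix 'x': factor to Atom1 → x Atom11 with Atom11 → ε | x.

Expr ::= z z | y | x | Atom x Expr1; Atom ::= z x | x Atom1; Expr1 ::= ε | y z; Atom1 ::= ε | x Atom11; Atom11 ::= ε | x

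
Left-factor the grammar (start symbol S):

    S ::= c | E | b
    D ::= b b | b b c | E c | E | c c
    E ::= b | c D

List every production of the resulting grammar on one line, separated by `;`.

D has alternatives sharing prefix 'b b': factor to D → b b D' with D' → ε | c.
D has alternatives sharing prefix 'E': factor to D → E D'' with D'' → c | ε.

S ::= c | E | b; D ::= c c | b b D' | E D''; E ::= b | c D; D' ::= ε | c; D'' ::= c | ε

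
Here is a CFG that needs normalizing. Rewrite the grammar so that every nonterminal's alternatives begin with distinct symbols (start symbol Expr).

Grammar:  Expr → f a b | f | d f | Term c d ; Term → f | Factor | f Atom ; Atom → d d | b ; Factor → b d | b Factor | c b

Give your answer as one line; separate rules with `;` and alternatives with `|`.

Expr has alternatives sharing prefix 'f': factor to Expr → f Expr1 with Expr1 → a b | ε.
Term has alternatives sharing prefix 'f': factor to Term → f Term1 with Term1 → ε | Atom.
Factor has alternatives sharing prefix 'b': factor to Factor → b Factor1 with Factor1 → d | Factor.

Expr → d f | Term c d | f Expr1; Term → Factor | f Term1; Atom → d d | b; Factor → c b | b Factor1; Expr1 → a b | ε; Term1 → ε | Atom; Factor1 → d | Factor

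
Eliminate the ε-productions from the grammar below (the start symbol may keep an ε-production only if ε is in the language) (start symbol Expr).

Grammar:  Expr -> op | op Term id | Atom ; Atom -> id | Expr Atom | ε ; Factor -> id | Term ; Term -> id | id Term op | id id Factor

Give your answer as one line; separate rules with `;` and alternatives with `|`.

Expr -> op | op Term id | Atom | ε; Atom -> id | Expr Atom | Expr; Factor -> id | Term; Term -> id | id Term op | id id Factor

The nullable symbols are {Atom, Expr}.
ε ∈ L(G) since Expr is nullable, so keep Expr → ε.
For each production, add variants omitting each subset of nullable occurrences: Atom → Expr Atom gives Expr Atom | Expr.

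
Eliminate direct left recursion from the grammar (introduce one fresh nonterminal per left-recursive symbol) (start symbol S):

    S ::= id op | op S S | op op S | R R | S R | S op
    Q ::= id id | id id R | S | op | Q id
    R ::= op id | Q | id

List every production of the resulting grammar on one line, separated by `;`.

S, Q are directly left-recursive.
For S: α = {R, op}, β = {id op, op S S, op op S, R R}. Rewrite as S → β S' and S' → α S' | ε.
For Q: α = {id}, β = {id id, id id R, S, op}. Rewrite as Q → β Q' and Q' → α Q' | ε.

S ::= id op S' | op S S S' | op op S S' | R R S'; Q ::= id id Q' | id id R Q' | S Q' | op Q'; R ::= op id | Q | id; S' ::= R S' | op S' | ε; Q' ::= id Q' | ε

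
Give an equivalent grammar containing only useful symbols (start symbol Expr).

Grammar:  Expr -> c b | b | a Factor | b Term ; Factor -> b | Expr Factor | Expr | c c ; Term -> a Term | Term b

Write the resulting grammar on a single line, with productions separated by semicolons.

Expr -> c b | b | a Factor; Factor -> b | Expr Factor | Expr | c c

Generating nonterminals: {Expr, Factor}.
Reachable from Expr after that: {Expr, Factor}.
Removed useless symbols: {Term} and every production mentioning them.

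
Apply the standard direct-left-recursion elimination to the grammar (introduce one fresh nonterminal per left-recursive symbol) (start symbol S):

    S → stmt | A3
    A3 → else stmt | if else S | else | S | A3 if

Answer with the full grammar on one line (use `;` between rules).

S → stmt | A3; A3 → else stmt A3' | if else S A3' | else A3' | S A3'; A3' → if A3' | ε

A3 is directly left-recursive.
For A3: α = {if}, β = {else stmt, if else S, else, S}. Rewrite as A3 → β A3' and A3' → α A3' | ε.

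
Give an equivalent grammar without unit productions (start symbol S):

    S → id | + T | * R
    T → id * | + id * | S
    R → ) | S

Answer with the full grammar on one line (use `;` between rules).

S → id | + T | * R; T → id | + T | * R | id * | + id *; R → id | + T | * R | )

Unit pairs: R ⇒* {S}; T ⇒* {S}.
For every A with A ⇒* B via unit rules, add B's non-unit alternatives to A; then delete every rule of the form X → Y.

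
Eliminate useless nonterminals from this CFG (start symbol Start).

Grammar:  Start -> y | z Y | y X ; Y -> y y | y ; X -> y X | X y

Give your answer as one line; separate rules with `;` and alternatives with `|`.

Generating nonterminals: {Start, Y}.
Reachable from Start after that: {Start, Y}.
Removed useless symbols: {X} and every production mentioning them.

Start -> y | z Y; Y -> y y | y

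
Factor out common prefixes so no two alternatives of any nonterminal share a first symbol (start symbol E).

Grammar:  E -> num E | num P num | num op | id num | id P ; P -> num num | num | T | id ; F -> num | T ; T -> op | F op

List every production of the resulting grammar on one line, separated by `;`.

E -> num E' | id E''; P -> T | id | num P'; F -> num | T; T -> op | F op; E' -> E | P num | op; E'' -> num | P; P' -> num | ε

E has alternatives sharing prefix 'num': factor to E → num E' with E' → E | P num | op.
E has alternatives sharing prefix 'id': factor to E → id E'' with E'' → num | P.
P has alternatives sharing prefix 'num': factor to P → num P' with P' → num | ε.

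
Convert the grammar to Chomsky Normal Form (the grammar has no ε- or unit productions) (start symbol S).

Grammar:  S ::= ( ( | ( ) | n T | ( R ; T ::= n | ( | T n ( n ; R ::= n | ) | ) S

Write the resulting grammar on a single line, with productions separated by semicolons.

Introduce a nonterminal for each terminal appearing in a rule of length ≥ 2: X1 → (, X2 → ), X3 → n.
Binarize each right-hand side of length ≥ 3 by chaining fresh nonterminals (Y1, Y2, …): affected rules were T → T X3 X1 X3.

S ::= X1 X1 | X1 X2 | X3 T | X1 R; T ::= n | ( | T Y1; R ::= n | ) | X2 S; X1 ::= (; X2 ::= ); X3 ::= n; Y1 ::= X3 Y2; Y2 ::= X1 X3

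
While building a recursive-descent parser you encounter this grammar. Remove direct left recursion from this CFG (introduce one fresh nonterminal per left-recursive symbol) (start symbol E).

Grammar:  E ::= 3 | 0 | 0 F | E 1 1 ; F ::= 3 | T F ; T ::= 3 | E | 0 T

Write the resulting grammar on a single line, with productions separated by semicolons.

Left recursion appears on E.
For E: α = {1 1}, β = {3, 0, 0 F}. Rewrite as E → β E' and E' → α E' | ε.

E ::= 3 E' | 0 E' | 0 F E'; F ::= 3 | T F; T ::= 3 | E | 0 T; E' ::= 1 1 E' | epsilon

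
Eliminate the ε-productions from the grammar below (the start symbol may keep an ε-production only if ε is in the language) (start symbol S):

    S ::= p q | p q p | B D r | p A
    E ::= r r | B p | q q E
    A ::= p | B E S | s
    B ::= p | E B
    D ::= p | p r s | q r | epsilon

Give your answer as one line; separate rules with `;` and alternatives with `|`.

S ::= p q | p q p | B D r | B r | p A; E ::= r r | B p | q q E; A ::= p | B E S | s; B ::= p | E B; D ::= p | p r s | q r

Nullable nonterminals: {D}.
ε ∉ L(G), so no ε-production is kept.
For each production, add variants omitting each subset of nullable occurrences: S → B D r gives B D r | B r.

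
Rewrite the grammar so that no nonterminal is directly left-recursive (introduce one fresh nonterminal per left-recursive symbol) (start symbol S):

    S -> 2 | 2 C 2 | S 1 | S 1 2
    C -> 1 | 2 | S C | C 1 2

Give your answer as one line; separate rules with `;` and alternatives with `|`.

Left recursion appears on S, C.
For S: α = {1, 1 2}, β = {2, 2 C 2}. Rewrite as S → β S' and S' → α S' | ε.
For C: α = {1 2}, β = {1, 2, S C}. Rewrite as C → β C' and C' → α C' | ε.

S -> 2 S' | 2 C 2 S'; C -> 1 C' | 2 C' | S C C'; S' -> 1 S' | 1 2 S' | ε; C' -> 1 2 C' | ε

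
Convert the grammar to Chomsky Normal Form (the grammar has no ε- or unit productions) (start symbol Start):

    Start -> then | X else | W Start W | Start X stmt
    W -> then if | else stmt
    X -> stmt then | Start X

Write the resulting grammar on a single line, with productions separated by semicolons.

Introduce a nonterminal for each terminal appearing in a rule of length ≥ 2: X1 → else, X2 → stmt, X3 → then, X4 → if.
Binarize each right-hand side of length ≥ 3 by chaining fresh nonterminals (Y1, Y2, …): affected rules were Start → W Start W; Start → Start X X2.

Start -> then | X X1 | W Y1 | Start Y2; W -> X3 X4 | X1 X2; X -> X2 X3 | Start X; X1 -> else; X2 -> stmt; X3 -> then; X4 -> if; Y1 -> Start W; Y2 -> X X2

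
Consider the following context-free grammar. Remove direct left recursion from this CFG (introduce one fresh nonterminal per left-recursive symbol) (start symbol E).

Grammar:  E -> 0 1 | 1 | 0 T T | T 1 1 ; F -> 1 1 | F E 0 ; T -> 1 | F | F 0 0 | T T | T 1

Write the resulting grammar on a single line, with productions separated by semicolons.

E -> 0 1 | 1 | 0 T T | T 1 1; F -> 1 1 F'; T -> 1 T' | F T' | F 0 0 T'; F' -> E 0 F' | ε; T' -> T T' | 1 T' | ε

Directly left-recursive nonterminals: F, T.
For F: α = {E 0}, β = {1 1}. Rewrite as F → β F' and F' → α F' | ε.
For T: α = {T, 1}, β = {1, F, F 0 0}. Rewrite as T → β T' and T' → α T' | ε.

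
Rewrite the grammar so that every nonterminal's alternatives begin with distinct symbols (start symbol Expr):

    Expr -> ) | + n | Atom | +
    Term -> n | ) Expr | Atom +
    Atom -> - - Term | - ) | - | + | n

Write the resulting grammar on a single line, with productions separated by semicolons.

Expr -> ) | Atom | + Expr1; Term -> n | ) Expr | Atom +; Atom -> + | n | - Atom1; Expr1 -> n | ε; Atom1 -> - Term | ) | ε

Expr has alternatives sharing prefix '+': factor to Expr → + Expr1 with Expr1 → n | ε.
Atom has alternatives sharing prefix '-': factor to Atom → - Atom1 with Atom1 → - Term | ) | ε.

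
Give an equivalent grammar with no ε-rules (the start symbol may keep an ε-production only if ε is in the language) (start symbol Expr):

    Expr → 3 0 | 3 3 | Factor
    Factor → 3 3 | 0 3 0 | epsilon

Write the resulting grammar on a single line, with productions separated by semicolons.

Expr → 3 0 | 3 3 | Factor | ε; Factor → 3 3 | 0 3 0

Nullable set = {Expr, Factor}.
ε ∈ L(G) since Expr is nullable, so keep Expr → ε.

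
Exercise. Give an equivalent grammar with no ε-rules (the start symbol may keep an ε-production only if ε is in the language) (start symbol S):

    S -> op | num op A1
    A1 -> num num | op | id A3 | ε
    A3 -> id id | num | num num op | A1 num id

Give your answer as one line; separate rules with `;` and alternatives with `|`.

S -> op | num op A1 | num op; A1 -> num num | op | id A3; A3 -> id id | num | num num op | A1 num id | num id

The nullable symbols are {A1}.
ε ∉ L(G), so no ε-production is kept.
Add the nullable-subset variants: S → num op A1 gives num op A1 | num op. A3 → A1 num id gives A1 num id | num id.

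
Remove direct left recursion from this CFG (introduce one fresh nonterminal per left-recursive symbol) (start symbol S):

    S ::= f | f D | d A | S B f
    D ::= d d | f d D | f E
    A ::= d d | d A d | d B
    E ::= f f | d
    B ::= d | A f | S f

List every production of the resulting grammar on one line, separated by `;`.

S ::= f S' | f D S' | d A S'; D ::= d d | f d D | f E; A ::= d d | d A d | d B; E ::= f f | d; B ::= d | A f | S f; S' ::= B f S' | ε

Left recursion appears on S.
For S: α = {B f}, β = {f, f D, d A}. Rewrite as S → β S' and S' → α S' | ε.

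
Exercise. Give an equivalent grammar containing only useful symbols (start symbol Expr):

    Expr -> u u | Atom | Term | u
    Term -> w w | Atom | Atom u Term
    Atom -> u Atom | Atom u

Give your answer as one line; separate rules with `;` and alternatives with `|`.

Generating nonterminals: {Expr, Term}.
Reachable from Expr after that: {Expr, Term}.
Removed useless symbols: {Atom} and every production mentioning them.

Expr -> u u | Term | u; Term -> w w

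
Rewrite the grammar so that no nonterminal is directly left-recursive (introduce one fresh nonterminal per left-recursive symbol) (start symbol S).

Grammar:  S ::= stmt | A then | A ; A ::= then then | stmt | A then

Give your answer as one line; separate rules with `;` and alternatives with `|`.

S ::= stmt | A then | A; A ::= then then A' | stmt A'; A' ::= then A' | ε

Directly left-recursive nonterminal: A.
For A: α = {then}, β = {then then, stmt}. Rewrite as A → β A' and A' → α A' | ε.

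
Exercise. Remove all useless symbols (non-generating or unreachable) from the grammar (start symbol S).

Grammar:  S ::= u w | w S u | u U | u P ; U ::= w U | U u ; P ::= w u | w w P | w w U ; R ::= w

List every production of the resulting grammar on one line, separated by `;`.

Generating nonterminals: {P, R, S}.
Reachable from S after that: {P, S}.
Removed useless symbols: {R, U} and every production mentioning them.

S ::= u w | w S u | u P; P ::= w u | w w P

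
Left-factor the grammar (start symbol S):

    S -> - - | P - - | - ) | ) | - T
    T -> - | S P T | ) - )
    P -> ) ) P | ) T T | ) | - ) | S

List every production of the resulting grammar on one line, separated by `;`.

S has alternatives sharing prefix '-': factor to S → - S' with S' → - | ) | T.
P has alternatives sharing prefix ')': factor to P → ) P' with P' → ) P | T T | ε.

S -> P - - | ) | - S'; T -> - | S P T | ) - ); P -> - ) | S | ) P'; S' -> - | ) | T; P' -> ) P | T T | epsilon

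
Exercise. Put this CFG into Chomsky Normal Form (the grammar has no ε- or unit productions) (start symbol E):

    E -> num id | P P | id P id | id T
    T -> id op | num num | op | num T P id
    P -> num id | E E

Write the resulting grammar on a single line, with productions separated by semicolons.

Introduce a nonterminal for each terminal appearing in a rule of length ≥ 2: X1 → num, X2 → id, X3 → op.
Binarize each right-hand side of length ≥ 3 by chaining fresh nonterminals (Y1, Y2, …): affected rules were E → X2 P X2; T → X1 T P X2.

E -> X1 X2 | P P | X2 Y1 | X2 T; T -> X2 X3 | X1 X1 | op | X1 Y2; P -> X1 X2 | E E; X1 -> num; X2 -> id; X3 -> op; Y1 -> P X2; Y2 -> T Y3; Y3 -> P X2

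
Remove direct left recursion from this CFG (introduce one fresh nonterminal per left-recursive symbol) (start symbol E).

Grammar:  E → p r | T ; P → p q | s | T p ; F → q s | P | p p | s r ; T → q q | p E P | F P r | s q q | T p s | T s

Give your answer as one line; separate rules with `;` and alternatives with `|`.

T is directly left-recursive.
For T: α = {p s, s}, β = {q q, p E P, F P r, s q q}. Rewrite as T → β T' and T' → α T' | ε.

E → p r | T; P → p q | s | T p; F → q s | P | p p | s r; T → q q T' | p E P T' | F P r T' | s q q T'; T' → p s T' | s T' | ε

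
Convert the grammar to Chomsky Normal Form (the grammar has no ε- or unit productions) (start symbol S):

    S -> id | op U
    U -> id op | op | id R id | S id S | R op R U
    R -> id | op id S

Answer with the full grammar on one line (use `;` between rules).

Introduce a nonterminal for each terminal appearing in a rule of length ≥ 2: X1 → op, X2 → id.
Binarize each right-hand side of length ≥ 3 by chaining fresh nonterminals (Y1, Y2, …): affected rules were U → X2 R X2; U → S X2 S; U → R X1 R U; R → X1 X2 S.

S -> id | X1 U; U -> X2 X1 | op | X2 Y1 | S Y2 | R Y3; R -> id | X1 Y5; X1 -> op; X2 -> id; Y1 -> R X2; Y2 -> X2 S; Y3 -> X1 Y4; Y4 -> R U; Y5 -> X2 S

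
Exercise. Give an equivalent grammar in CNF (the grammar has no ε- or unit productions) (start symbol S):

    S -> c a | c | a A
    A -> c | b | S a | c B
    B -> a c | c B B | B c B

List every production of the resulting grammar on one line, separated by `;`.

S -> X1 X2 | c | X2 A; A -> c | b | S X2 | X1 B; B -> X2 X1 | X1 Y1 | B Y2; X1 -> c; X2 -> a; Y1 -> B B; Y2 -> X1 B

Introduce a nonterminal for each terminal appearing in a rule of length ≥ 2: X1 → c, X2 → a.
Binarize each right-hand side of length ≥ 3 by chaining fresh nonterminals (Y1, Y2, …): affected rules were B → X1 B B; B → B X1 B.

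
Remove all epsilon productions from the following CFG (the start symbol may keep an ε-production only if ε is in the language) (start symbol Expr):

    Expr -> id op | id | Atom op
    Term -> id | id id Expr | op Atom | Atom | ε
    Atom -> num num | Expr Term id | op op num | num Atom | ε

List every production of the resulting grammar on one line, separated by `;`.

Expr -> id op | id | Atom op | op; Term -> id | id id Expr | op Atom | op | Atom; Atom -> num num | Expr Term id | Expr id | op op num | num Atom | num

The nullable symbols are {Atom, Term}.
ε ∉ L(G), so no ε-production is kept.
Add the nullable-subset variants: Expr → Atom op gives Atom op | op. Term → op Atom gives op Atom | op. Atom → Expr Term id gives Expr Term id | Expr id. Atom → num Atom gives num Atom | num.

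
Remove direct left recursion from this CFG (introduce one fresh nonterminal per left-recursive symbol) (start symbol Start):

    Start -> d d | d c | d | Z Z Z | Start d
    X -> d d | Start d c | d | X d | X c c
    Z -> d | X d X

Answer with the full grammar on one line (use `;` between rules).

Start, X are directly left-recursive.
For Start: α = {d}, β = {d d, d c, d, Z Z Z}. Rewrite as Start → β Start1 and Start1 → α Start1 | ε.
For X: α = {d, c c}, β = {d d, Start d c, d}. Rewrite as X → β X1 and X1 → α X1 | ε.

Start -> d d Start1 | d c Start1 | d Start1 | Z Z Z Start1; X -> d d X1 | Start d c X1 | d X1; Z -> d | X d X; Start1 -> d Start1 | ε; X1 -> d X1 | c c X1 | ε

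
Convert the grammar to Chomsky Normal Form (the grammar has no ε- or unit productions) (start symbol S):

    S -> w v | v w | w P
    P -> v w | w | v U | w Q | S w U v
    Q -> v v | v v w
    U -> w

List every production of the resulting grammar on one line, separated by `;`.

S -> X1 X2 | X2 X1 | X1 P; P -> X2 X1 | w | X2 U | X1 Q | S Y1; Q -> X2 X2 | X2 Y3; U -> w; X1 -> w; X2 -> v; Y1 -> X1 Y2; Y2 -> U X2; Y3 -> X2 X1

Introduce a nonterminal for each terminal appearing in a rule of length ≥ 2: X1 → w, X2 → v.
Binarize each right-hand side of length ≥ 3 by chaining fresh nonterminals (Y1, Y2, …): affected rules were P → S X1 U X2; Q → X2 X2 X1.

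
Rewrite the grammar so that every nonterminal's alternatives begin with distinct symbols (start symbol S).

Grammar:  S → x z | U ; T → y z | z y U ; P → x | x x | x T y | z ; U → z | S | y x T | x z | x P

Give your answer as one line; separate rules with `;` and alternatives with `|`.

P has alternatives sharing prefix 'x': factor to P → x P' with P' → ε | x | T y.
U has alternatives sharing prefix 'x': factor to U → x U' with U' → z | P.

S → x z | U; T → y z | z y U; P → z | x P'; U → z | S | y x T | x U'; P' → ε | x | T y; U' → z | P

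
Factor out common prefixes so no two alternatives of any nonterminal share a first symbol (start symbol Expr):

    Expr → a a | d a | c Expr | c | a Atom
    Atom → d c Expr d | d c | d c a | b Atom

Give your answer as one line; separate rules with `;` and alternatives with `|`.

Expr has alternatives sharing prefix 'a': factor to Expr → a Expr1 with Expr1 → a | Atom.
Expr has alternatives sharing prefix 'c': factor to Expr → c Expr2 with Expr2 → Expr | ε.
Atom has alternatives sharing prefix 'd c': factor to Atom → d c Atom1 with Atom1 → Expr d | ε | a.

Expr → d a | a Expr1 | c Expr2; Atom → b Atom | d c Atom1; Expr1 → a | Atom; Expr2 → Expr | ε; Atom1 → Expr d | ε | a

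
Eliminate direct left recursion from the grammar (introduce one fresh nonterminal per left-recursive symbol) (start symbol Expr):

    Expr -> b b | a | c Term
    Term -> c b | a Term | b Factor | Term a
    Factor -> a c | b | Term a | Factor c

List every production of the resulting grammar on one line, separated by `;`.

Expr -> b b | a | c Term; Term -> c b Term1 | a Term Term1 | b Factor Term1; Factor -> a c Factor1 | b Factor1 | Term a Factor1; Term1 -> a Term1 | ε; Factor1 -> c Factor1 | ε

Directly left-recursive nonterminals: Term, Factor.
For Term: α = {a}, β = {c b, a Term, b Factor}. Rewrite as Term → β Term1 and Term1 → α Term1 | ε.
For Factor: α = {c}, β = {a c, b, Term a}. Rewrite as Factor → β Factor1 and Factor1 → α Factor1 | ε.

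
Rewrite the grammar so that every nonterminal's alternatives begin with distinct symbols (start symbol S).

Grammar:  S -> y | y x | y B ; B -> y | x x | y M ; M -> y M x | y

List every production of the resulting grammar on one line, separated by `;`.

S -> y S'; B -> x x | y B'; M -> y M'; S' -> eps | x | B; B' -> eps | M; M' -> M x | eps

S has alternatives sharing prefix 'y': factor to S → y S' with S' → ε | x | B.
B has alternatives sharing prefix 'y': factor to B → y B' with B' → ε | M.
M has alternatives sharing prefix 'y': factor to M → y M' with M' → M x | ε.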